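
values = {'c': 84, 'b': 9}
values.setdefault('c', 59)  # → 84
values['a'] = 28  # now {'c': 84, 'b': 9, 'a': 28}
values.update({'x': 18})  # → {'c': 84, 'b': 9, 'a': 28, 'x': 18}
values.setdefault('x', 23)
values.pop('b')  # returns 9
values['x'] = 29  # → {'c': 84, 'a': 28, 'x': 29}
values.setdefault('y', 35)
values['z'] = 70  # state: {'c': 84, 'a': 28, 'x': 29, 'y': 35, 'z': 70}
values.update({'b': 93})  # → {'c': 84, 'a': 28, 'x': 29, 'y': 35, 'z': 70, 'b': 93}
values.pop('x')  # 29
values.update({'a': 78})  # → {'c': 84, 'a': 78, 'y': 35, 'z': 70, 'b': 93}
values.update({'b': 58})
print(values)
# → {'c': 84, 'a': 78, 'y': 35, 'z': 70, 'b': 58}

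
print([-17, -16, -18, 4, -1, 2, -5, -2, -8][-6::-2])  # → [4, -16]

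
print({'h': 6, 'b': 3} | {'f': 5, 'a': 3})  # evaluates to {'h': 6, 'b': 3, 'f': 5, 'a': 3}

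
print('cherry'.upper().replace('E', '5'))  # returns CH5RRY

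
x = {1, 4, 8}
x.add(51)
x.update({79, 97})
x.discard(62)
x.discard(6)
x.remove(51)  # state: {1, 4, 8, 79, 97}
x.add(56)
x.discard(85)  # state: {1, 4, 8, 56, 79, 97}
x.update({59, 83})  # {1, 4, 8, 56, 59, 79, 83, 97}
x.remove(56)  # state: {1, 4, 8, 59, 79, 83, 97}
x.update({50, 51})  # {1, 4, 8, 50, 51, 59, 79, 83, 97}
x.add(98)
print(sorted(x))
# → [1, 4, 8, 50, 51, 59, 79, 83, 97, 98]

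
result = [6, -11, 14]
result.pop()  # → 14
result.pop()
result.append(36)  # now [6, 36]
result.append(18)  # [6, 36, 18]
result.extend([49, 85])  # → [6, 36, 18, 49, 85]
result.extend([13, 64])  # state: [6, 36, 18, 49, 85, 13, 64]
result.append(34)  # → [6, 36, 18, 49, 85, 13, 64, 34]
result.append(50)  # [6, 36, 18, 49, 85, 13, 64, 34, 50]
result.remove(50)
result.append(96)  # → [6, 36, 18, 49, 85, 13, 64, 34, 96]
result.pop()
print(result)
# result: [6, 36, 18, 49, 85, 13, 64, 34]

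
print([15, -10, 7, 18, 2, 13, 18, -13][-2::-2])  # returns [18, 2, 7, 15]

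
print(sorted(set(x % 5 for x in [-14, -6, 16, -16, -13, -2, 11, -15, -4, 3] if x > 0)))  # [1, 3]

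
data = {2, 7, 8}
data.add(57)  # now {2, 7, 8, 57}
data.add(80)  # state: {2, 7, 8, 57, 80}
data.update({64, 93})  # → {2, 7, 8, 57, 64, 80, 93}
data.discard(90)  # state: {2, 7, 8, 57, 64, 80, 93}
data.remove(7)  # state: {2, 8, 57, 64, 80, 93}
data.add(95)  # {2, 8, 57, 64, 80, 93, 95}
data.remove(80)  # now {2, 8, 57, 64, 93, 95}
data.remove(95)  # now {2, 8, 57, 64, 93}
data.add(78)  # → {2, 8, 57, 64, 78, 93}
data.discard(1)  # {2, 8, 57, 64, 78, 93}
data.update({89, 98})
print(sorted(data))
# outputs [2, 8, 57, 64, 78, 89, 93, 98]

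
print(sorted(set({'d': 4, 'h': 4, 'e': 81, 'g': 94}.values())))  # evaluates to [4, 81, 94]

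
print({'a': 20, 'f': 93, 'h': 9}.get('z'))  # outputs None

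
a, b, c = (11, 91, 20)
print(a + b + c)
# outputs 122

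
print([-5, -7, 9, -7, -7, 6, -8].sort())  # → None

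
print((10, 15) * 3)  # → (10, 15, 10, 15, 10, 15)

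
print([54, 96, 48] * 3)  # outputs [54, 96, 48, 54, 96, 48, 54, 96, 48]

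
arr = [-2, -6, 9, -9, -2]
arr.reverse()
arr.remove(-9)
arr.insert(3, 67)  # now [-2, 9, -6, 67, -2]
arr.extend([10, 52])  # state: [-2, 9, -6, 67, -2, 10, 52]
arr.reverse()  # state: [52, 10, -2, 67, -6, 9, -2]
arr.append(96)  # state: [52, 10, -2, 67, -6, 9, -2, 96]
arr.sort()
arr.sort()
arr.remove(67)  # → [-6, -2, -2, 9, 10, 52, 96]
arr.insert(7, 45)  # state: [-6, -2, -2, 9, 10, 52, 96, 45]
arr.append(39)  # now [-6, -2, -2, 9, 10, 52, 96, 45, 39]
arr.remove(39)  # [-6, -2, -2, 9, 10, 52, 96, 45]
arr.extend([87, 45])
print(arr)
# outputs [-6, -2, -2, 9, 10, 52, 96, 45, 87, 45]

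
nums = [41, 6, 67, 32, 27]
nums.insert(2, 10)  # [41, 6, 10, 67, 32, 27]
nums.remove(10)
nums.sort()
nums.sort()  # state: [6, 27, 32, 41, 67]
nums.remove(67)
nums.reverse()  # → [41, 32, 27, 6]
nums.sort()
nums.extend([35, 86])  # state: [6, 27, 32, 41, 35, 86]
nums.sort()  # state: [6, 27, 32, 35, 41, 86]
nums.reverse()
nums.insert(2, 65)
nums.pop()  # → 6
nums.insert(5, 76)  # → [86, 41, 65, 35, 32, 76, 27]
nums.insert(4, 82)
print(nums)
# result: [86, 41, 65, 35, 82, 32, 76, 27]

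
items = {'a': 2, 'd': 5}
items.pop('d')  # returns 5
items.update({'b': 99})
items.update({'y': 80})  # {'a': 2, 'b': 99, 'y': 80}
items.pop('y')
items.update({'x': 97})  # {'a': 2, 'b': 99, 'x': 97}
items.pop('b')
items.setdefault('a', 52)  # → 2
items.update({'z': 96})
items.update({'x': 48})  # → {'a': 2, 'x': 48, 'z': 96}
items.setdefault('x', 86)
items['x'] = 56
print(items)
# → {'a': 2, 'x': 56, 'z': 96}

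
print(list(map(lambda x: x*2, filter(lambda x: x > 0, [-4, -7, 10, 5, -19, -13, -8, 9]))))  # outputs [20, 10, 18]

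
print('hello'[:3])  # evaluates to hel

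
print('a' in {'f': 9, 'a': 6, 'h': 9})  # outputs True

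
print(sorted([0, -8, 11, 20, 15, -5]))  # [-8, -5, 0, 11, 15, 20]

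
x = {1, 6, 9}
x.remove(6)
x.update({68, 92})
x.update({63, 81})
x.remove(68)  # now {1, 9, 63, 81, 92}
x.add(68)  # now {1, 9, 63, 68, 81, 92}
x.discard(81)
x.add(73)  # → {1, 9, 63, 68, 73, 92}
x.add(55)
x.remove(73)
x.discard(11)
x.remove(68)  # {1, 9, 55, 63, 92}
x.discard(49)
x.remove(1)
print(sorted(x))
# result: [9, 55, 63, 92]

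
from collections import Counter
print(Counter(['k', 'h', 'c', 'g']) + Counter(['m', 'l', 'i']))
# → Counter({'k': 1, 'h': 1, 'c': 1, 'g': 1, 'm': 1, 'l': 1, 'i': 1})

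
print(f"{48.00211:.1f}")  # 48.0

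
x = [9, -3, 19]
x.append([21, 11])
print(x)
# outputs [9, -3, 19, [21, 11]]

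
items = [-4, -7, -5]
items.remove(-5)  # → [-4, -7]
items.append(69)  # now [-4, -7, 69]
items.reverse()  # [69, -7, -4]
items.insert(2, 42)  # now [69, -7, 42, -4]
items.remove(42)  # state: [69, -7, -4]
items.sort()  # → [-7, -4, 69]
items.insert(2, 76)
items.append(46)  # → [-7, -4, 76, 69, 46]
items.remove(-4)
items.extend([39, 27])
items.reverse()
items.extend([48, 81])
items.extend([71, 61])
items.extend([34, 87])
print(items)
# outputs [27, 39, 46, 69, 76, -7, 48, 81, 71, 61, 34, 87]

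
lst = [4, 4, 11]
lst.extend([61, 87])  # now [4, 4, 11, 61, 87]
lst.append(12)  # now [4, 4, 11, 61, 87, 12]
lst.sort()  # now [4, 4, 11, 12, 61, 87]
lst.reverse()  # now [87, 61, 12, 11, 4, 4]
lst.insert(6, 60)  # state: [87, 61, 12, 11, 4, 4, 60]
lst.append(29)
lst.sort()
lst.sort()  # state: [4, 4, 11, 12, 29, 60, 61, 87]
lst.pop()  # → 87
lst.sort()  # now [4, 4, 11, 12, 29, 60, 61]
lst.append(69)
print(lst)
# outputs [4, 4, 11, 12, 29, 60, 61, 69]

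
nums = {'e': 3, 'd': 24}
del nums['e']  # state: {'d': 24}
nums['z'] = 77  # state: {'d': 24, 'z': 77}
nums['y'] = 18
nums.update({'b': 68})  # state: {'d': 24, 'z': 77, 'y': 18, 'b': 68}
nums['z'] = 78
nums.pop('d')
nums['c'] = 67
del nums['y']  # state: {'z': 78, 'b': 68, 'c': 67}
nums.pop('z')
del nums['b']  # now {'c': 67}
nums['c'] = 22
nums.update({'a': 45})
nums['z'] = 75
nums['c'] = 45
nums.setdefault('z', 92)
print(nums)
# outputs {'c': 45, 'a': 45, 'z': 75}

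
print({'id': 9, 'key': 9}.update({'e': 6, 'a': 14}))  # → None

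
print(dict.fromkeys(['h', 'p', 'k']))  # {'h': None, 'p': None, 'k': None}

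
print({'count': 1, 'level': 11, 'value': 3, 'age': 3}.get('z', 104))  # 104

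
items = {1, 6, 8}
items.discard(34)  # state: {1, 6, 8}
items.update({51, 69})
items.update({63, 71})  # {1, 6, 8, 51, 63, 69, 71}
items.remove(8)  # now {1, 6, 51, 63, 69, 71}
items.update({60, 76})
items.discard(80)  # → {1, 6, 51, 60, 63, 69, 71, 76}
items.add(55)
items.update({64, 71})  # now {1, 6, 51, 55, 60, 63, 64, 69, 71, 76}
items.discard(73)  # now {1, 6, 51, 55, 60, 63, 64, 69, 71, 76}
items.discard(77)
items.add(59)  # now {1, 6, 51, 55, 59, 60, 63, 64, 69, 71, 76}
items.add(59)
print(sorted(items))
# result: [1, 6, 51, 55, 59, 60, 63, 64, 69, 71, 76]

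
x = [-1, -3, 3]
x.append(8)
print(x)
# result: [-1, -3, 3, 8]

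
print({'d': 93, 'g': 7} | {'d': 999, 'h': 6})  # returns {'d': 999, 'g': 7, 'h': 6}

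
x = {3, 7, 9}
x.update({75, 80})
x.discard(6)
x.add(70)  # {3, 7, 9, 70, 75, 80}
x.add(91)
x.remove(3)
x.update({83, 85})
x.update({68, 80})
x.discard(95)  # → {7, 9, 68, 70, 75, 80, 83, 85, 91}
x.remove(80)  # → {7, 9, 68, 70, 75, 83, 85, 91}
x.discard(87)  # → {7, 9, 68, 70, 75, 83, 85, 91}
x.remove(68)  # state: {7, 9, 70, 75, 83, 85, 91}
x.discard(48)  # {7, 9, 70, 75, 83, 85, 91}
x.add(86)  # {7, 9, 70, 75, 83, 85, 86, 91}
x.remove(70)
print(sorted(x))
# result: [7, 9, 75, 83, 85, 86, 91]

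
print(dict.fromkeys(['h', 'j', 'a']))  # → {'h': None, 'j': None, 'a': None}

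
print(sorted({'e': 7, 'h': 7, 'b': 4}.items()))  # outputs [('b', 4), ('e', 7), ('h', 7)]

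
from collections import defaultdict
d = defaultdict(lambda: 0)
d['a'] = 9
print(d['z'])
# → 0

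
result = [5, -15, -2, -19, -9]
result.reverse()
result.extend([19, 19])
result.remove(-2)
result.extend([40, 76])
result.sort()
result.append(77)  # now [-19, -15, -9, 5, 19, 19, 40, 76, 77]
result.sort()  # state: [-19, -15, -9, 5, 19, 19, 40, 76, 77]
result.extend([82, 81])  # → [-19, -15, -9, 5, 19, 19, 40, 76, 77, 82, 81]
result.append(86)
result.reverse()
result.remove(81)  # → [86, 82, 77, 76, 40, 19, 19, 5, -9, -15, -19]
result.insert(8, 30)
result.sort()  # [-19, -15, -9, 5, 19, 19, 30, 40, 76, 77, 82, 86]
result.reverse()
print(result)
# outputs [86, 82, 77, 76, 40, 30, 19, 19, 5, -9, -15, -19]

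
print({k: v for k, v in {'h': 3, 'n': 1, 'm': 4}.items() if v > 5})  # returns {}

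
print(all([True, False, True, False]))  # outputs False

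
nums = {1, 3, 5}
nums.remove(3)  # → {1, 5}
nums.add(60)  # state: {1, 5, 60}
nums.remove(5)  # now {1, 60}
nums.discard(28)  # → {1, 60}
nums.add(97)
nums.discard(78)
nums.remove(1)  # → {60, 97}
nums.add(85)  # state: {60, 85, 97}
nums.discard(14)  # {60, 85, 97}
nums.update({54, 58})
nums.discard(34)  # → {54, 58, 60, 85, 97}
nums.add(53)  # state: {53, 54, 58, 60, 85, 97}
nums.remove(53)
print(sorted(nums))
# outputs [54, 58, 60, 85, 97]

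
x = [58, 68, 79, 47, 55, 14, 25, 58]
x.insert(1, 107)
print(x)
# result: [58, 107, 68, 79, 47, 55, 14, 25, 58]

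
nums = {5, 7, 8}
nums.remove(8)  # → {5, 7}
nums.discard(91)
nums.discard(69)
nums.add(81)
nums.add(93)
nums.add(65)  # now {5, 7, 65, 81, 93}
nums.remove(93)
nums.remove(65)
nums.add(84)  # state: {5, 7, 81, 84}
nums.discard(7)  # {5, 81, 84}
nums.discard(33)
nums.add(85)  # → {5, 81, 84, 85}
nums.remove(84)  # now {5, 81, 85}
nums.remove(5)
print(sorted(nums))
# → [81, 85]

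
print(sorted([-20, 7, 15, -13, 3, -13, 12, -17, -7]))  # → [-20, -17, -13, -13, -7, 3, 7, 12, 15]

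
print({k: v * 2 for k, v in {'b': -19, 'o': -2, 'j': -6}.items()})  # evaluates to {'b': -38, 'o': -4, 'j': -12}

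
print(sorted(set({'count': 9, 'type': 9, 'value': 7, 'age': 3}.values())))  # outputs [3, 7, 9]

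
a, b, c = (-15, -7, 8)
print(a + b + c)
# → -14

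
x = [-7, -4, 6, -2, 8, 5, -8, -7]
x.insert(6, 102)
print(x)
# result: [-7, -4, 6, -2, 8, 5, 102, -8, -7]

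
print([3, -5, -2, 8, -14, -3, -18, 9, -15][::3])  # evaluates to [3, 8, -18]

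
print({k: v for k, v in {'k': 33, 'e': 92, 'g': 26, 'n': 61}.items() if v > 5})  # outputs {'k': 33, 'e': 92, 'g': 26, 'n': 61}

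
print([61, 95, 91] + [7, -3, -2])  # [61, 95, 91, 7, -3, -2]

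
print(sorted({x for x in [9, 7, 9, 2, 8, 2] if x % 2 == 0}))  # [2, 8]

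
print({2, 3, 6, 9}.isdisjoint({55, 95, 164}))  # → True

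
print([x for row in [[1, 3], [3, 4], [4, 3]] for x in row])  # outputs [1, 3, 3, 4, 4, 3]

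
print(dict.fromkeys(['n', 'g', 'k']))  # {'n': None, 'g': None, 'k': None}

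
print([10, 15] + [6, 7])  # [10, 15, 6, 7]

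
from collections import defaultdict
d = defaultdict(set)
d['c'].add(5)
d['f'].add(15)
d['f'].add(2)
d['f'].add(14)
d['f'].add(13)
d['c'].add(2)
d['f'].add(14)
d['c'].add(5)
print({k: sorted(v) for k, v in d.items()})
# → {'c': [2, 5], 'f': [2, 13, 14, 15]}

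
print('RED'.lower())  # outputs red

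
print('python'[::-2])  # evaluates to nhy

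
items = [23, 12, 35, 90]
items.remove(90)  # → [23, 12, 35]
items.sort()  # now [12, 23, 35]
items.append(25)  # [12, 23, 35, 25]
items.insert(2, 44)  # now [12, 23, 44, 35, 25]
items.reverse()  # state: [25, 35, 44, 23, 12]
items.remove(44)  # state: [25, 35, 23, 12]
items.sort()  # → [12, 23, 25, 35]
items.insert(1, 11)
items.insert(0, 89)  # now [89, 12, 11, 23, 25, 35]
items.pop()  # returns 35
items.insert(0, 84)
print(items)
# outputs [84, 89, 12, 11, 23, 25]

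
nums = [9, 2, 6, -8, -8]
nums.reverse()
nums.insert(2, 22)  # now [-8, -8, 22, 6, 2, 9]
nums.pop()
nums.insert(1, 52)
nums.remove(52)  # [-8, -8, 22, 6, 2]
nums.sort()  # [-8, -8, 2, 6, 22]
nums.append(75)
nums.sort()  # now [-8, -8, 2, 6, 22, 75]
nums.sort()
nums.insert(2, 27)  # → [-8, -8, 27, 2, 6, 22, 75]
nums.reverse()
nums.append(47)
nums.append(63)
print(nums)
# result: [75, 22, 6, 2, 27, -8, -8, 47, 63]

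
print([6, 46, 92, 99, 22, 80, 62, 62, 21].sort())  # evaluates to None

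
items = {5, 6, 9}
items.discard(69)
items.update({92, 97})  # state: {5, 6, 9, 92, 97}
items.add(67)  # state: {5, 6, 9, 67, 92, 97}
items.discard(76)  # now {5, 6, 9, 67, 92, 97}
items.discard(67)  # {5, 6, 9, 92, 97}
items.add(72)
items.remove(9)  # {5, 6, 72, 92, 97}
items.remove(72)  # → {5, 6, 92, 97}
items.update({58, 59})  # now {5, 6, 58, 59, 92, 97}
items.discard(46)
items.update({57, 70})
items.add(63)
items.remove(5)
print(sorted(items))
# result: [6, 57, 58, 59, 63, 70, 92, 97]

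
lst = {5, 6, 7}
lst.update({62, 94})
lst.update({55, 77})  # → {5, 6, 7, 55, 62, 77, 94}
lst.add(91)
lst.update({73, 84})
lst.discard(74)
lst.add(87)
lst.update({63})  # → {5, 6, 7, 55, 62, 63, 73, 77, 84, 87, 91, 94}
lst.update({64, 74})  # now {5, 6, 7, 55, 62, 63, 64, 73, 74, 77, 84, 87, 91, 94}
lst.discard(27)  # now {5, 6, 7, 55, 62, 63, 64, 73, 74, 77, 84, 87, 91, 94}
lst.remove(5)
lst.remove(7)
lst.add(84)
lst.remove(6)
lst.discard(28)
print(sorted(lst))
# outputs [55, 62, 63, 64, 73, 74, 77, 84, 87, 91, 94]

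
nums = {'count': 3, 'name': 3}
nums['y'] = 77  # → {'count': 3, 'name': 3, 'y': 77}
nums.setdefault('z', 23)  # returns 23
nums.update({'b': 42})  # {'count': 3, 'name': 3, 'y': 77, 'z': 23, 'b': 42}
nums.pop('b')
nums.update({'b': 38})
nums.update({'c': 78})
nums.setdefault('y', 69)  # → 77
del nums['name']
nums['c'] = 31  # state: {'count': 3, 'y': 77, 'z': 23, 'b': 38, 'c': 31}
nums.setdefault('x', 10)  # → 10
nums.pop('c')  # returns 31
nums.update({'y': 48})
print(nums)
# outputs {'count': 3, 'y': 48, 'z': 23, 'b': 38, 'x': 10}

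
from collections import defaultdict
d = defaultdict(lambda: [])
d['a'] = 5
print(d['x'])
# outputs []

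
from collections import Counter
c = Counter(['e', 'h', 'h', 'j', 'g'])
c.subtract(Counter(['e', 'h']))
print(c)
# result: Counter({'h': 1, 'j': 1, 'g': 1, 'e': 0})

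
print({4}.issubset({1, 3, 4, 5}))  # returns True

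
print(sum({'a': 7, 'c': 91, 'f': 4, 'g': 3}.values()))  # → 105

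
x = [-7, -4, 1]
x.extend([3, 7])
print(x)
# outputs [-7, -4, 1, 3, 7]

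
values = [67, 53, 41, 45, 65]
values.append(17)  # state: [67, 53, 41, 45, 65, 17]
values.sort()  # [17, 41, 45, 53, 65, 67]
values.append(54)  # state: [17, 41, 45, 53, 65, 67, 54]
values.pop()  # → 54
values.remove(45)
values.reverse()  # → [67, 65, 53, 41, 17]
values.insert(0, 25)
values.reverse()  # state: [17, 41, 53, 65, 67, 25]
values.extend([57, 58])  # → [17, 41, 53, 65, 67, 25, 57, 58]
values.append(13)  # [17, 41, 53, 65, 67, 25, 57, 58, 13]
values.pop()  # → 13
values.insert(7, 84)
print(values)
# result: [17, 41, 53, 65, 67, 25, 57, 84, 58]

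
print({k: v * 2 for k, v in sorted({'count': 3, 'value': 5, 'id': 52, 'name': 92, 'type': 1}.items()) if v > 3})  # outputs {'id': 104, 'name': 184, 'value': 10}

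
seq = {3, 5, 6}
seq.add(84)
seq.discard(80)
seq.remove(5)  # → {3, 6, 84}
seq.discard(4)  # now {3, 6, 84}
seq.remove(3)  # {6, 84}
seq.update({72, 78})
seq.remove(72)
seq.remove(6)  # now {78, 84}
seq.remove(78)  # {84}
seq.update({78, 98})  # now {78, 84, 98}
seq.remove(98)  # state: {78, 84}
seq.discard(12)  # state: {78, 84}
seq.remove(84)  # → {78}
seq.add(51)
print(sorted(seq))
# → [51, 78]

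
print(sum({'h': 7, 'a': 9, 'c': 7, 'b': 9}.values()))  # 32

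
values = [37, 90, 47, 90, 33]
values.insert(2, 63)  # [37, 90, 63, 47, 90, 33]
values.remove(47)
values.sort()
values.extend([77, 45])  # [33, 37, 63, 90, 90, 77, 45]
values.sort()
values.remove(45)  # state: [33, 37, 63, 77, 90, 90]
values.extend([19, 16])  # [33, 37, 63, 77, 90, 90, 19, 16]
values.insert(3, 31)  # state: [33, 37, 63, 31, 77, 90, 90, 19, 16]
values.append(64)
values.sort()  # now [16, 19, 31, 33, 37, 63, 64, 77, 90, 90]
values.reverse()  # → [90, 90, 77, 64, 63, 37, 33, 31, 19, 16]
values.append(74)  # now [90, 90, 77, 64, 63, 37, 33, 31, 19, 16, 74]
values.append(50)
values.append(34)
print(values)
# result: [90, 90, 77, 64, 63, 37, 33, 31, 19, 16, 74, 50, 34]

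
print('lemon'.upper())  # LEMON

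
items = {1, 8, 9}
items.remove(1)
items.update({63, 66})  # {8, 9, 63, 66}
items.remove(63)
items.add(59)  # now {8, 9, 59, 66}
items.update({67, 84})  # {8, 9, 59, 66, 67, 84}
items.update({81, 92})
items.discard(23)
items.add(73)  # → {8, 9, 59, 66, 67, 73, 81, 84, 92}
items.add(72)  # {8, 9, 59, 66, 67, 72, 73, 81, 84, 92}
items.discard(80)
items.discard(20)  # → {8, 9, 59, 66, 67, 72, 73, 81, 84, 92}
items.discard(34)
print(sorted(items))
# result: [8, 9, 59, 66, 67, 72, 73, 81, 84, 92]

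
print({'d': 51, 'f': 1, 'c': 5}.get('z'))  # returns None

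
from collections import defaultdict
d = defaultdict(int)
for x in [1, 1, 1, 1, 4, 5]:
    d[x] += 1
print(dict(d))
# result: {1: 4, 4: 1, 5: 1}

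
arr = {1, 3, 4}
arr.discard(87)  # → {1, 3, 4}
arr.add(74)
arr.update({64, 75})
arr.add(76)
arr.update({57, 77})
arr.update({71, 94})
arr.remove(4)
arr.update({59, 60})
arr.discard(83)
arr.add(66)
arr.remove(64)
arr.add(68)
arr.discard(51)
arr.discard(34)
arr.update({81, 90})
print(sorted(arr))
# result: [1, 3, 57, 59, 60, 66, 68, 71, 74, 75, 76, 77, 81, 90, 94]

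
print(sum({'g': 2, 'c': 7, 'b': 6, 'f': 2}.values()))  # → 17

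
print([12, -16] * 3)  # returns [12, -16, 12, -16, 12, -16]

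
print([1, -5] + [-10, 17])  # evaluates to [1, -5, -10, 17]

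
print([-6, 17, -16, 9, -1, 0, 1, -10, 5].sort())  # None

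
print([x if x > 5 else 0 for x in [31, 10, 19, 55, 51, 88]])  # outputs [31, 10, 19, 55, 51, 88]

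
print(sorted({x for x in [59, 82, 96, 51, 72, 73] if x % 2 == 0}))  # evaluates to [72, 82, 96]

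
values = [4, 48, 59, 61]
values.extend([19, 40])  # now [4, 48, 59, 61, 19, 40]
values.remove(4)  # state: [48, 59, 61, 19, 40]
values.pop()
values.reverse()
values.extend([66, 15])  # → [19, 61, 59, 48, 66, 15]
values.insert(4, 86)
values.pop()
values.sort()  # [19, 48, 59, 61, 66, 86]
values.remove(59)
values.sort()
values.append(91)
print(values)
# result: [19, 48, 61, 66, 86, 91]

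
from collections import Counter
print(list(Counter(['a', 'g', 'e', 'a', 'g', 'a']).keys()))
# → ['a', 'g', 'e']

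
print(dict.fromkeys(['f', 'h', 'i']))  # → {'f': None, 'h': None, 'i': None}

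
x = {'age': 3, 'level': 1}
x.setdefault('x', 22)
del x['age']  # {'level': 1, 'x': 22}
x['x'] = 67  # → {'level': 1, 'x': 67}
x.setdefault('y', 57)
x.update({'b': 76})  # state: {'level': 1, 'x': 67, 'y': 57, 'b': 76}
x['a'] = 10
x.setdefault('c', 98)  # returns 98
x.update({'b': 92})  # {'level': 1, 'x': 67, 'y': 57, 'b': 92, 'a': 10, 'c': 98}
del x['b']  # {'level': 1, 'x': 67, 'y': 57, 'a': 10, 'c': 98}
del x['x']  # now {'level': 1, 'y': 57, 'a': 10, 'c': 98}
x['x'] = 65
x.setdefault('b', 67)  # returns 67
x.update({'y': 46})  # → {'level': 1, 'y': 46, 'a': 10, 'c': 98, 'x': 65, 'b': 67}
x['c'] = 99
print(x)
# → {'level': 1, 'y': 46, 'a': 10, 'c': 99, 'x': 65, 'b': 67}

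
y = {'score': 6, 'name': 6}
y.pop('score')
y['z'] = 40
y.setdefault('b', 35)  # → 35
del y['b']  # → {'name': 6, 'z': 40}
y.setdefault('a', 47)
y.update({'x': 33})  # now {'name': 6, 'z': 40, 'a': 47, 'x': 33}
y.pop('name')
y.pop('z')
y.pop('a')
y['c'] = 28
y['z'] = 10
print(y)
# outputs {'x': 33, 'c': 28, 'z': 10}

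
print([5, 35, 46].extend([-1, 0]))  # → None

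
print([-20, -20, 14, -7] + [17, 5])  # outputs [-20, -20, 14, -7, 17, 5]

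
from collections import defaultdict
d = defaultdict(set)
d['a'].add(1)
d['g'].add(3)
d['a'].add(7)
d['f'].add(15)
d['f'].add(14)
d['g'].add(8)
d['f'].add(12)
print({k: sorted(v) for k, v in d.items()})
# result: {'a': [1, 7], 'g': [3, 8], 'f': [12, 14, 15]}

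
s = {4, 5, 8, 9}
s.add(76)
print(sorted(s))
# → [4, 5, 8, 9, 76]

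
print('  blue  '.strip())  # blue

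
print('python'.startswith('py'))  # True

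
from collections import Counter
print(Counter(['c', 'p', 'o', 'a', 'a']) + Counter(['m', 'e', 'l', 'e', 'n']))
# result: Counter({'a': 2, 'e': 2, 'c': 1, 'p': 1, 'o': 1, 'm': 1, 'l': 1, 'n': 1})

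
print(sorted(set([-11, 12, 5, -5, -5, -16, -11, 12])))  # [-16, -11, -5, 5, 12]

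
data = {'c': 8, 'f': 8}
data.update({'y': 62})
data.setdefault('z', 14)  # 14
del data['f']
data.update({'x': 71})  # {'c': 8, 'y': 62, 'z': 14, 'x': 71}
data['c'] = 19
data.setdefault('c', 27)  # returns 19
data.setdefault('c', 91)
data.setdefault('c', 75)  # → 19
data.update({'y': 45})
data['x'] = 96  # {'c': 19, 'y': 45, 'z': 14, 'x': 96}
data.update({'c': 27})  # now {'c': 27, 'y': 45, 'z': 14, 'x': 96}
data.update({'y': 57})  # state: {'c': 27, 'y': 57, 'z': 14, 'x': 96}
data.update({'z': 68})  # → {'c': 27, 'y': 57, 'z': 68, 'x': 96}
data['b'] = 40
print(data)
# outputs {'c': 27, 'y': 57, 'z': 68, 'x': 96, 'b': 40}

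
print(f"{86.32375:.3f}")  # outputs 86.324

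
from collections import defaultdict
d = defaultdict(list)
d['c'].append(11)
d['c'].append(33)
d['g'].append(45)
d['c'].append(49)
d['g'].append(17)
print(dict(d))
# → {'c': [11, 33, 49], 'g': [45, 17]}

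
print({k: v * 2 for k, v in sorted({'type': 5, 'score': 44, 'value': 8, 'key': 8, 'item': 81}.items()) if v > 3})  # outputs {'item': 162, 'key': 16, 'score': 88, 'type': 10, 'value': 16}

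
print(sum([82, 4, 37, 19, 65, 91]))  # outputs 298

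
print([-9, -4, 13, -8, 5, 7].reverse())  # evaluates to None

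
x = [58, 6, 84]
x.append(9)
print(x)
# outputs [58, 6, 84, 9]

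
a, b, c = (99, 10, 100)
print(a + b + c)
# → 209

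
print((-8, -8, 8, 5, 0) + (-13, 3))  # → (-8, -8, 8, 5, 0, -13, 3)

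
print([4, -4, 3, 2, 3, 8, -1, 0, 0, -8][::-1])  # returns [-8, 0, 0, -1, 8, 3, 2, 3, -4, 4]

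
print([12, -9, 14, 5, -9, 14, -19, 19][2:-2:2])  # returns [14, -9]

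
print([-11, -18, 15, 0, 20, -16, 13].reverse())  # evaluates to None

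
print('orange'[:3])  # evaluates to ora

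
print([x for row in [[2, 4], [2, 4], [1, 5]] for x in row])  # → [2, 4, 2, 4, 1, 5]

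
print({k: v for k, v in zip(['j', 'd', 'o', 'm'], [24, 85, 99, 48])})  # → {'j': 24, 'd': 85, 'o': 99, 'm': 48}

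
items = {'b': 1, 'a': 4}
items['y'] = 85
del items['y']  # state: {'b': 1, 'a': 4}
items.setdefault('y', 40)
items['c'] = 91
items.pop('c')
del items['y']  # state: {'b': 1, 'a': 4}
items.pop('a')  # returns 4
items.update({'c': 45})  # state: {'b': 1, 'c': 45}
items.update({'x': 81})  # {'b': 1, 'c': 45, 'x': 81}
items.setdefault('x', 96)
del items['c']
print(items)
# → {'b': 1, 'x': 81}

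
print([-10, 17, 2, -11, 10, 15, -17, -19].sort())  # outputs None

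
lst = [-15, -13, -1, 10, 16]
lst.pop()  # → 16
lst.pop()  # 10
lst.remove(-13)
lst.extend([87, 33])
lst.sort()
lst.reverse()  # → [87, 33, -1, -15]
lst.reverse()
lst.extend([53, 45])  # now [-15, -1, 33, 87, 53, 45]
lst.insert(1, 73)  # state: [-15, 73, -1, 33, 87, 53, 45]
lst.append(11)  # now [-15, 73, -1, 33, 87, 53, 45, 11]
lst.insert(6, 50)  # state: [-15, 73, -1, 33, 87, 53, 50, 45, 11]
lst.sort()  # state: [-15, -1, 11, 33, 45, 50, 53, 73, 87]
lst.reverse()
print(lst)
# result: [87, 73, 53, 50, 45, 33, 11, -1, -15]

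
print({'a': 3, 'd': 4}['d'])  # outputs 4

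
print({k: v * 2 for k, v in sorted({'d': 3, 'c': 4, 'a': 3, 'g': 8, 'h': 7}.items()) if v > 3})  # {'c': 8, 'g': 16, 'h': 14}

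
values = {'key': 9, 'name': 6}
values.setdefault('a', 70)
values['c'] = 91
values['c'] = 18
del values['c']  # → {'key': 9, 'name': 6, 'a': 70}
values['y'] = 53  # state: {'key': 9, 'name': 6, 'a': 70, 'y': 53}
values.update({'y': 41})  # {'key': 9, 'name': 6, 'a': 70, 'y': 41}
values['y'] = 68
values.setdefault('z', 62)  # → 62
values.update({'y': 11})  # {'key': 9, 'name': 6, 'a': 70, 'y': 11, 'z': 62}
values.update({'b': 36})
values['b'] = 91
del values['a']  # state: {'key': 9, 'name': 6, 'y': 11, 'z': 62, 'b': 91}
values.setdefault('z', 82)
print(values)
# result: {'key': 9, 'name': 6, 'y': 11, 'z': 62, 'b': 91}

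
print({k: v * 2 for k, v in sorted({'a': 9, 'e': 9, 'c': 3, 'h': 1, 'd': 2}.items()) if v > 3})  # {'a': 18, 'e': 18}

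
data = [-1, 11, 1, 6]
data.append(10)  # [-1, 11, 1, 6, 10]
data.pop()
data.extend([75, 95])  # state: [-1, 11, 1, 6, 75, 95]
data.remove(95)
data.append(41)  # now [-1, 11, 1, 6, 75, 41]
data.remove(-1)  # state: [11, 1, 6, 75, 41]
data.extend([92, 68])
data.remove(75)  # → [11, 1, 6, 41, 92, 68]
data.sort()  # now [1, 6, 11, 41, 68, 92]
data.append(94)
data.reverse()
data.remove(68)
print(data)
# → [94, 92, 41, 11, 6, 1]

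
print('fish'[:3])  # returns fis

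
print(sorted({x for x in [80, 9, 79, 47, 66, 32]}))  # [9, 32, 47, 66, 79, 80]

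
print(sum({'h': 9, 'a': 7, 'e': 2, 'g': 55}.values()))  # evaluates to 73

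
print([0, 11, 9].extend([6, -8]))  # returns None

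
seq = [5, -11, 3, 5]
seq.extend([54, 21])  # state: [5, -11, 3, 5, 54, 21]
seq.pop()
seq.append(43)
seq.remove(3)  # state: [5, -11, 5, 54, 43]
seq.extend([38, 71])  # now [5, -11, 5, 54, 43, 38, 71]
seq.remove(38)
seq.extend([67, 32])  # [5, -11, 5, 54, 43, 71, 67, 32]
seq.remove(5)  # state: [-11, 5, 54, 43, 71, 67, 32]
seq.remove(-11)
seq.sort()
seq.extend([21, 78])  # [5, 32, 43, 54, 67, 71, 21, 78]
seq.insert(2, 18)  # [5, 32, 18, 43, 54, 67, 71, 21, 78]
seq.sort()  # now [5, 18, 21, 32, 43, 54, 67, 71, 78]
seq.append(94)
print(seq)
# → [5, 18, 21, 32, 43, 54, 67, 71, 78, 94]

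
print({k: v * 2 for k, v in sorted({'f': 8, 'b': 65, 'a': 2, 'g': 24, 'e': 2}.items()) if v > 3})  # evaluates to {'b': 130, 'f': 16, 'g': 48}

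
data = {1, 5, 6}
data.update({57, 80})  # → {1, 5, 6, 57, 80}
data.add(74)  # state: {1, 5, 6, 57, 74, 80}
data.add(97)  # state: {1, 5, 6, 57, 74, 80, 97}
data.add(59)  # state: {1, 5, 6, 57, 59, 74, 80, 97}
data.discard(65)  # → {1, 5, 6, 57, 59, 74, 80, 97}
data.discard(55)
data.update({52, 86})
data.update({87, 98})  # {1, 5, 6, 52, 57, 59, 74, 80, 86, 87, 97, 98}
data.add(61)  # {1, 5, 6, 52, 57, 59, 61, 74, 80, 86, 87, 97, 98}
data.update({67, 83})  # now {1, 5, 6, 52, 57, 59, 61, 67, 74, 80, 83, 86, 87, 97, 98}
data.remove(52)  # {1, 5, 6, 57, 59, 61, 67, 74, 80, 83, 86, 87, 97, 98}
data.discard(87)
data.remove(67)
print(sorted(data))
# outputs [1, 5, 6, 57, 59, 61, 74, 80, 83, 86, 97, 98]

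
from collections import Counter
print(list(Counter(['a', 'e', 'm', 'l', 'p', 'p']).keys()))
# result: ['a', 'e', 'm', 'l', 'p']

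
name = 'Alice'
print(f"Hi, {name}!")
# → Hi, Alice!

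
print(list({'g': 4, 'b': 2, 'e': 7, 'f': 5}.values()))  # [4, 2, 7, 5]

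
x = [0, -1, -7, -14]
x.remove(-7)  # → [0, -1, -14]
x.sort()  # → [-14, -1, 0]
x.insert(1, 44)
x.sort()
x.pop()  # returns 44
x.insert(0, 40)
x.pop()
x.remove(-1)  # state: [40, -14]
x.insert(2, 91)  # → [40, -14, 91]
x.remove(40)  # [-14, 91]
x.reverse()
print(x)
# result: [91, -14]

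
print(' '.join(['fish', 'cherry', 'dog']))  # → fish cherry dog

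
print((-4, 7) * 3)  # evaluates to (-4, 7, -4, 7, -4, 7)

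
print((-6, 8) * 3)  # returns (-6, 8, -6, 8, -6, 8)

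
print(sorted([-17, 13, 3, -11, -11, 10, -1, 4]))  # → [-17, -11, -11, -1, 3, 4, 10, 13]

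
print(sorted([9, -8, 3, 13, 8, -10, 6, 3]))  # [-10, -8, 3, 3, 6, 8, 9, 13]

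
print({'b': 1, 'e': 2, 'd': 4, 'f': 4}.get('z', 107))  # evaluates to 107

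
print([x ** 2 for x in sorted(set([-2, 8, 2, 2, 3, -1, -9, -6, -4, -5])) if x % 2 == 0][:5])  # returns [36, 16, 4, 4, 64]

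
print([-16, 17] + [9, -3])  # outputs [-16, 17, 9, -3]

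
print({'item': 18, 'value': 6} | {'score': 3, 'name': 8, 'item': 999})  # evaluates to {'item': 999, 'value': 6, 'score': 3, 'name': 8}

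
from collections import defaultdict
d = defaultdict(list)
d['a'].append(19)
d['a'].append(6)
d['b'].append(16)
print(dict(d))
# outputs {'a': [19, 6], 'b': [16]}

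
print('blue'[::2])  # bu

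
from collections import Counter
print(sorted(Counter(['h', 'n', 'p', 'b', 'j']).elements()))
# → ['b', 'h', 'j', 'n', 'p']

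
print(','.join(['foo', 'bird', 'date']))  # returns foo,bird,date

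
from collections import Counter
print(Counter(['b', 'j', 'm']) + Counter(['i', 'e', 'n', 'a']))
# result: Counter({'b': 1, 'j': 1, 'm': 1, 'i': 1, 'e': 1, 'n': 1, 'a': 1})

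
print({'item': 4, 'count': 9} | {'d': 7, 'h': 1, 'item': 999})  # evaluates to {'item': 999, 'count': 9, 'd': 7, 'h': 1}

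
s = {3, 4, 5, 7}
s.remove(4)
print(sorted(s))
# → [3, 5, 7]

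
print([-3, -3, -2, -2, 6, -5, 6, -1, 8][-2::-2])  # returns [-1, -5, -2, -3]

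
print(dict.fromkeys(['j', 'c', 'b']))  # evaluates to {'j': None, 'c': None, 'b': None}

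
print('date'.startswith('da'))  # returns True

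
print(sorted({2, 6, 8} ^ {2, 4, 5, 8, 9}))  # [4, 5, 6, 9]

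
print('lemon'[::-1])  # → nomel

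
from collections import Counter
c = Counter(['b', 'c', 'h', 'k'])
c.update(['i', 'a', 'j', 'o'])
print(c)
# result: Counter({'b': 1, 'c': 1, 'h': 1, 'k': 1, 'i': 1, 'a': 1, 'j': 1, 'o': 1})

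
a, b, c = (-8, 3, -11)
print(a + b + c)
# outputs -16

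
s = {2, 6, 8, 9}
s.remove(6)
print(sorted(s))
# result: [2, 8, 9]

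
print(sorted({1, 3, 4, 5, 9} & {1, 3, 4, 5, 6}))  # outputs [1, 3, 4, 5]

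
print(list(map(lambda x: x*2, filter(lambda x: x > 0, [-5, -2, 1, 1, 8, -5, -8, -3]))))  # [2, 2, 16]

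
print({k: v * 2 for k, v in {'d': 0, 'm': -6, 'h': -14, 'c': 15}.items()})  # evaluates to {'d': 0, 'm': -12, 'h': -28, 'c': 30}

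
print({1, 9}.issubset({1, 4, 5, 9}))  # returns True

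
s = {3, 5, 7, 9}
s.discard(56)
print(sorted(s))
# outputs [3, 5, 7, 9]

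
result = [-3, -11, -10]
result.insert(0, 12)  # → [12, -3, -11, -10]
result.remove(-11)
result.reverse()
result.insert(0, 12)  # [12, -10, -3, 12]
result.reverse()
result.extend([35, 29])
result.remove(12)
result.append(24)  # [-3, -10, 12, 35, 29, 24]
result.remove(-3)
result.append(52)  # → [-10, 12, 35, 29, 24, 52]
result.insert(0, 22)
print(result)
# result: [22, -10, 12, 35, 29, 24, 52]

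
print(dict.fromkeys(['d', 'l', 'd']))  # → {'d': None, 'l': None}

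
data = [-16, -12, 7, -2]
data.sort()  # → [-16, -12, -2, 7]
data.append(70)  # [-16, -12, -2, 7, 70]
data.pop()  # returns 70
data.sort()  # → [-16, -12, -2, 7]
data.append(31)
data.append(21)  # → [-16, -12, -2, 7, 31, 21]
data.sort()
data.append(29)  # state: [-16, -12, -2, 7, 21, 31, 29]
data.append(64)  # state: [-16, -12, -2, 7, 21, 31, 29, 64]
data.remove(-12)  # [-16, -2, 7, 21, 31, 29, 64]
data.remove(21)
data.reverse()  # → [64, 29, 31, 7, -2, -16]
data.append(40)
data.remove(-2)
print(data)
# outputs [64, 29, 31, 7, -16, 40]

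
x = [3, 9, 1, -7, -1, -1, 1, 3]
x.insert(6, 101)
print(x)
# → [3, 9, 1, -7, -1, -1, 101, 1, 3]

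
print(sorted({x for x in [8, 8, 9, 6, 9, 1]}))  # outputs [1, 6, 8, 9]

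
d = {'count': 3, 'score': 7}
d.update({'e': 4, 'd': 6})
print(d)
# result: {'count': 3, 'score': 7, 'e': 4, 'd': 6}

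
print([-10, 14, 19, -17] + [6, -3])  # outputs [-10, 14, 19, -17, 6, -3]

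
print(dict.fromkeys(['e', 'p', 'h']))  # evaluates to {'e': None, 'p': None, 'h': None}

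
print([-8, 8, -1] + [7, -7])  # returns [-8, 8, -1, 7, -7]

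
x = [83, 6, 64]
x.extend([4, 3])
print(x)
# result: [83, 6, 64, 4, 3]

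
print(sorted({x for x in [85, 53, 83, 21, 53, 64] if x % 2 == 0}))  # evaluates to [64]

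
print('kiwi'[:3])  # kiw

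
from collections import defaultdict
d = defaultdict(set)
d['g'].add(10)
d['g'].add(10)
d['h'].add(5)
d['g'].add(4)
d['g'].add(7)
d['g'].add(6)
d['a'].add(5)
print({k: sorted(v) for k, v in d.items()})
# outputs {'g': [4, 6, 7, 10], 'h': [5], 'a': [5]}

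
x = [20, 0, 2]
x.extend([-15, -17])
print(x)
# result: [20, 0, 2, -15, -17]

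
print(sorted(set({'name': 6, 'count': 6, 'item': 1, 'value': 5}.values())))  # [1, 5, 6]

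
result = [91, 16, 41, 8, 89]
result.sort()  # [8, 16, 41, 89, 91]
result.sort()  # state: [8, 16, 41, 89, 91]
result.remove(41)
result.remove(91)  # [8, 16, 89]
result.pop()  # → 89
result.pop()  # 16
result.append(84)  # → [8, 84]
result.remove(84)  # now [8]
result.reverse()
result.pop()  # 8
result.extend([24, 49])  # [24, 49]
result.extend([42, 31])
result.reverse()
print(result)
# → [31, 42, 49, 24]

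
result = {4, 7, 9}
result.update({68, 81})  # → {4, 7, 9, 68, 81}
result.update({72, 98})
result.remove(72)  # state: {4, 7, 9, 68, 81, 98}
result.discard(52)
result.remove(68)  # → {4, 7, 9, 81, 98}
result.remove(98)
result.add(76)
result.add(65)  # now {4, 7, 9, 65, 76, 81}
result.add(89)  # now {4, 7, 9, 65, 76, 81, 89}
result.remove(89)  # {4, 7, 9, 65, 76, 81}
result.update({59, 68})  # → {4, 7, 9, 59, 65, 68, 76, 81}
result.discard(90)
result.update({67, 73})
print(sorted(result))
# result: [4, 7, 9, 59, 65, 67, 68, 73, 76, 81]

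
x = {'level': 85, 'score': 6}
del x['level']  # {'score': 6}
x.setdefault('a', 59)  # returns 59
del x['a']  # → {'score': 6}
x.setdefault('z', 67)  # 67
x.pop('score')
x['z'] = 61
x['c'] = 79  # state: {'z': 61, 'c': 79}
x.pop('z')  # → 61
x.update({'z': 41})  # {'c': 79, 'z': 41}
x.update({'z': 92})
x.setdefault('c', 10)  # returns 79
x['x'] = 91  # {'c': 79, 'z': 92, 'x': 91}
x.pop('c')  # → 79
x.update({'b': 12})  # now {'z': 92, 'x': 91, 'b': 12}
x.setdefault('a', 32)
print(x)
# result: {'z': 92, 'x': 91, 'b': 12, 'a': 32}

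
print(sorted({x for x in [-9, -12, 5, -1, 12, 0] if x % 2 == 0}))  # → [-12, 0, 12]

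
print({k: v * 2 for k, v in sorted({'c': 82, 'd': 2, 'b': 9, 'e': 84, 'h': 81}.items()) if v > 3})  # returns {'b': 18, 'c': 164, 'e': 168, 'h': 162}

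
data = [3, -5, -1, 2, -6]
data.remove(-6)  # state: [3, -5, -1, 2]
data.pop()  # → 2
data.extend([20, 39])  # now [3, -5, -1, 20, 39]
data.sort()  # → [-5, -1, 3, 20, 39]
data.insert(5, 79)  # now [-5, -1, 3, 20, 39, 79]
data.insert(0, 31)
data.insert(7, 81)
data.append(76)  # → [31, -5, -1, 3, 20, 39, 79, 81, 76]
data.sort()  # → [-5, -1, 3, 20, 31, 39, 76, 79, 81]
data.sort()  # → [-5, -1, 3, 20, 31, 39, 76, 79, 81]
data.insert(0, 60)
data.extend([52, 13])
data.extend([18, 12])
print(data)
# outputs [60, -5, -1, 3, 20, 31, 39, 76, 79, 81, 52, 13, 18, 12]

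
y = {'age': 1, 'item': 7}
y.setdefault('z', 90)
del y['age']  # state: {'item': 7, 'z': 90}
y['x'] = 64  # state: {'item': 7, 'z': 90, 'x': 64}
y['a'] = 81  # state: {'item': 7, 'z': 90, 'x': 64, 'a': 81}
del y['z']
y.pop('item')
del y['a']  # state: {'x': 64}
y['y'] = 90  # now {'x': 64, 'y': 90}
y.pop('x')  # 64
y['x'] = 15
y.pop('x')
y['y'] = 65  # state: {'y': 65}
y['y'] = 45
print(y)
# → {'y': 45}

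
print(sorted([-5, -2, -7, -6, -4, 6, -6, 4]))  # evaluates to [-7, -6, -6, -5, -4, -2, 4, 6]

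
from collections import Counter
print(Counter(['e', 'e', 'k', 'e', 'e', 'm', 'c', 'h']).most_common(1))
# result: [('e', 4)]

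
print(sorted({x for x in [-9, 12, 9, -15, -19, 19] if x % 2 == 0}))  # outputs [12]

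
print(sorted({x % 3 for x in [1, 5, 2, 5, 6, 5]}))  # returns [0, 1, 2]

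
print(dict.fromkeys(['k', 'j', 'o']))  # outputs {'k': None, 'j': None, 'o': None}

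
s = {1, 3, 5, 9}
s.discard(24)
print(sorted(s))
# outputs [1, 3, 5, 9]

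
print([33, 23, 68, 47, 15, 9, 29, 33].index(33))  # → 0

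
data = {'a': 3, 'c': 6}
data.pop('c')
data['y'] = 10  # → {'a': 3, 'y': 10}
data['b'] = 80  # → {'a': 3, 'y': 10, 'b': 80}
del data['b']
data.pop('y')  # 10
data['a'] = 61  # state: {'a': 61}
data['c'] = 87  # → {'a': 61, 'c': 87}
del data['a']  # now {'c': 87}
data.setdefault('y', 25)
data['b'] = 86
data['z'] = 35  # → {'c': 87, 'y': 25, 'b': 86, 'z': 35}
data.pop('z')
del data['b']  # {'c': 87, 'y': 25}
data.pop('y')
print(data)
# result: {'c': 87}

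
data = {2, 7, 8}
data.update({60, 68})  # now {2, 7, 8, 60, 68}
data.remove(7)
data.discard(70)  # {2, 8, 60, 68}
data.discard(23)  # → {2, 8, 60, 68}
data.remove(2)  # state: {8, 60, 68}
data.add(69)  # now {8, 60, 68, 69}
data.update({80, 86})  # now {8, 60, 68, 69, 80, 86}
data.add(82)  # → {8, 60, 68, 69, 80, 82, 86}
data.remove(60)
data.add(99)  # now {8, 68, 69, 80, 82, 86, 99}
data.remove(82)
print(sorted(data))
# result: [8, 68, 69, 80, 86, 99]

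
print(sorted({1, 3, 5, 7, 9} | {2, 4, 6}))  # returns [1, 2, 3, 4, 5, 6, 7, 9]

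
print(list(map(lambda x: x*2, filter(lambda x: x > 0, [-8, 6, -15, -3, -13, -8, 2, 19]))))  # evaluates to [12, 4, 38]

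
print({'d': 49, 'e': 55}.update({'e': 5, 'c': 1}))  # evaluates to None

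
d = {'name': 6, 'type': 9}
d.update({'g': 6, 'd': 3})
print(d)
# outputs {'name': 6, 'type': 9, 'g': 6, 'd': 3}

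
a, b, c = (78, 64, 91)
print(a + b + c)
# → 233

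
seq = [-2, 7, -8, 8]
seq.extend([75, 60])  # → [-2, 7, -8, 8, 75, 60]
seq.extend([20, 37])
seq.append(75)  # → [-2, 7, -8, 8, 75, 60, 20, 37, 75]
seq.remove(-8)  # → [-2, 7, 8, 75, 60, 20, 37, 75]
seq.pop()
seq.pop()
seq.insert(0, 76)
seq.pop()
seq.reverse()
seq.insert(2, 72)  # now [60, 75, 72, 8, 7, -2, 76]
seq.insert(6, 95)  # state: [60, 75, 72, 8, 7, -2, 95, 76]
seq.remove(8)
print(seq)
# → [60, 75, 72, 7, -2, 95, 76]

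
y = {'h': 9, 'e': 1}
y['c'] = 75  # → {'h': 9, 'e': 1, 'c': 75}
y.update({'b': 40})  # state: {'h': 9, 'e': 1, 'c': 75, 'b': 40}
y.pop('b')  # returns 40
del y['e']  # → {'h': 9, 'c': 75}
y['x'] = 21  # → {'h': 9, 'c': 75, 'x': 21}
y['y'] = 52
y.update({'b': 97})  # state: {'h': 9, 'c': 75, 'x': 21, 'y': 52, 'b': 97}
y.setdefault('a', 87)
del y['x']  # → {'h': 9, 'c': 75, 'y': 52, 'b': 97, 'a': 87}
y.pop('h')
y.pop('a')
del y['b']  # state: {'c': 75, 'y': 52}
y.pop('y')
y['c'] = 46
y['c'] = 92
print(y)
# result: {'c': 92}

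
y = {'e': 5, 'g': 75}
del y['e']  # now {'g': 75}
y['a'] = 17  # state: {'g': 75, 'a': 17}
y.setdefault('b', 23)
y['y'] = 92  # {'g': 75, 'a': 17, 'b': 23, 'y': 92}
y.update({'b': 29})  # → {'g': 75, 'a': 17, 'b': 29, 'y': 92}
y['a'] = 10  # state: {'g': 75, 'a': 10, 'b': 29, 'y': 92}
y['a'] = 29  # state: {'g': 75, 'a': 29, 'b': 29, 'y': 92}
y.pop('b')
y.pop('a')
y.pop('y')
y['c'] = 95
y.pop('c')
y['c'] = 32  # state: {'g': 75, 'c': 32}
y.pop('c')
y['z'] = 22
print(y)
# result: {'g': 75, 'z': 22}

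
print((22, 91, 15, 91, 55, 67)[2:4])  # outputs (15, 91)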